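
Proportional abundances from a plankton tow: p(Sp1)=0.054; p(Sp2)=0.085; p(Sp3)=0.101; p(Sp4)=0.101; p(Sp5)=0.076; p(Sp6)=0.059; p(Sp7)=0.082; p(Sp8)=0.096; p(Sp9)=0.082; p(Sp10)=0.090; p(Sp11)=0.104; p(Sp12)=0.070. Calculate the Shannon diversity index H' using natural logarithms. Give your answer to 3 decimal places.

2.466

Each pᵢ ln pᵢ term (working shown to 5 dp, full precision carried): 0.054×(-2.91877)=-0.15761, 0.085×(-2.46510)=-0.20953, 0.101×(-2.29263)=-0.23156, 0.101×(-2.29263)=-0.23156, 0.076×(-2.57702)=-0.19585, 0.059×(-2.83022)=-0.16698, 0.082×(-2.50104)=-0.20508, 0.096×(-2.34341)=-0.22497, 0.082×(-2.50104)=-0.20508, 0.09×(-2.40795)=-0.21672, 0.104×(-2.26336)=-0.23539, 0.07×(-2.65926)=-0.18615.
Sum = -2.46649, so H' = 2.466.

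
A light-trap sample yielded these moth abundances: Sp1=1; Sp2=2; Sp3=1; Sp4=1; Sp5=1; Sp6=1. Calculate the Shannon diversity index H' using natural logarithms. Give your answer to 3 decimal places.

Total N = 1+2+1+1+1+1 = 7, so the proportions are 0.14286, 0.28571, 0.14286, 0.14286, 0.14286, 0.14286 (working shown to 5 dp, full precision carried).
Each pᵢ ln pᵢ term: 0.14286×(-1.94591)=-0.27799, 0.28571×(-1.25276)=-0.35793, 0.14286×(-1.94591)=-0.27799, 0.14286×(-1.94591)=-0.27799, 0.14286×(-1.94591)=-0.27799, 0.14286×(-1.94591)=-0.27799.
Sum = -1.74787, so H' = 1.748.

1.748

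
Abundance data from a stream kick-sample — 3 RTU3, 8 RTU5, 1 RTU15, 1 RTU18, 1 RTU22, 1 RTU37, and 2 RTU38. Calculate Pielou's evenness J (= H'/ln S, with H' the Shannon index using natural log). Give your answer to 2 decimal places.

Total N = 3+8+1+1+1+1+2 = 17, so the proportions are 0.1765, 0.4706, 0.0588, 0.0588, 0.0588, 0.0588, 0.1176 (working shown to 4 dp, full precision carried).
H' = −Σ pᵢ ln pᵢ = −((-0.3061) + (-0.3547) + (-0.1667) + (-0.1667) + (-0.1667) + (-0.1667) + (-0.2518)) = 1.5792.
With S = 7 species, ln S = 1.9459, so J = 1.5792/1.9459 = 0.8116, i.e. 0.81 to 2 decimal places.

0.81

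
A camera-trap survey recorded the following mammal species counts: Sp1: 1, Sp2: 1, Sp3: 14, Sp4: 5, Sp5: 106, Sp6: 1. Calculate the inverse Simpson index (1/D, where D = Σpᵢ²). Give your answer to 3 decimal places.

1.430

Total N = 1+1+14+5+106+1 = 128, so the proportions are 0.007812, 0.007812, 0.109375, 0.039062, 0.828125, 0.007812 (working shown to 6 dp, full precision carried).
D = 0.007812² + 0.007812² + 0.109375² + 0.039062² + 0.828125² + 0.007812² = 0.000061 + 0.000061 + 0.011963 + 0.001526 + 0.685791 + 0.000061 = 0.699463.
So 1/D = 1.42967, i.e. 1.430 to 3 decimal places.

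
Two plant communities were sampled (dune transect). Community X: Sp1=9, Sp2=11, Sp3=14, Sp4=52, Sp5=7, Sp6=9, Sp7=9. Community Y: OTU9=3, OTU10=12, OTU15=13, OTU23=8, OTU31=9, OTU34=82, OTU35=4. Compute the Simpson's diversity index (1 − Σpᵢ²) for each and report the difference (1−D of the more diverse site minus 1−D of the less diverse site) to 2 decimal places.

Community X: N=111, proportions 0.0811, 0.0991, 0.1261, 0.4685, 0.0631, 0.0811, 0.0811, giving 1−D = 0.7311 (working shown to 4 dp, full precision carried).
Community Y: N=131, proportions 0.0229, 0.0916, 0.0992, 0.0611, 0.0687, 0.626, 0.0305, giving 1−D = 0.5800.
Difference = |0.7311 − 0.5800| = 0.1511, i.e. 0.15 to 2 decimal places.

0.15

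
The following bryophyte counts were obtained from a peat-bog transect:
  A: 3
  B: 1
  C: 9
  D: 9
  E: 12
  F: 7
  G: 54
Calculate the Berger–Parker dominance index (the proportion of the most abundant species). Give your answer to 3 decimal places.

Total N = 3+1+9+9+12+7+54 = 95, so the proportions are 0.03158, 0.01053, 0.09474, 0.09474, 0.12632, 0.07368, 0.56842 (working shown to 5 dp, full precision carried).
The largest proportion is 0.56842, i.e. d = 0.568 to 3 decimal places.

0.568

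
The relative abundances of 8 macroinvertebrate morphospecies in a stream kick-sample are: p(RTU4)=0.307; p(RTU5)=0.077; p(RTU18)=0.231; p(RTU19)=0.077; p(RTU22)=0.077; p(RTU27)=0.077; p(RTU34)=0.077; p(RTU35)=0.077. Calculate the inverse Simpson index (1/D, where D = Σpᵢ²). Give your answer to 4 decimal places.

5.4590

D = 0.307² + 0.077² + 0.231² + 0.077² + 0.077² + 0.077² + 0.077² + 0.077² = 0.09424900 + 0.00592900 + 0.05336100 + 0.00592900 + 0.00592900 + 0.00592900 + 0.00592900 + 0.00592900 = 0.18318400 (working shown to 8 dp, full precision carried).
So 1/D = 5.458992, i.e. 5.4590 to 4 decimal places.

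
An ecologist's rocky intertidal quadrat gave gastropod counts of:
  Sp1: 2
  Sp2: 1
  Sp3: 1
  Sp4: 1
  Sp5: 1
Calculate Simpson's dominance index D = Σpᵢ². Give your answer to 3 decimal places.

Total N = 2+1+1+1+1 = 6, so the proportions are 0.33333, 0.16667, 0.16667, 0.16667, 0.16667 (working shown to 5 dp, full precision carried).
D = 0.33333² + 0.16667² + 0.16667² + 0.16667² + 0.16667² = 0.11111 + 0.02778 + 0.02778 + 0.02778 + 0.02778 = 0.22222.
To 3 decimal places, D = 0.222.

0.222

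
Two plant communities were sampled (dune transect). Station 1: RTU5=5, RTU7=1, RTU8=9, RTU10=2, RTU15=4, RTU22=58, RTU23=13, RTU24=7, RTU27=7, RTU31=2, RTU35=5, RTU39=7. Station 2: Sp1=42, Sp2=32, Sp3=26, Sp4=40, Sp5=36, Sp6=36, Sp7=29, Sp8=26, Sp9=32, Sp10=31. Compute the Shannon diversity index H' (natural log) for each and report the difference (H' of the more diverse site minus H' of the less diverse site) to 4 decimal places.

0.4520

Station 1: N=120, proportions 0.041667, 0.008333, 0.075, 0.016667, 0.033333, 0.483333, 0.108333, 0.058333, 0.058333, 0.016667, 0.041667, 0.058333, giving H' = 1.838314 (working shown to 6 dp, full precision carried).
Station 2: N=330, proportions 0.127273, 0.09697, 0.078788, 0.121212, 0.109091, 0.109091, 0.087879, 0.078788, 0.09697, 0.093939, giving H' = 2.290353.
Difference = |1.838314 − 2.290353| = 0.452039, i.e. 0.4520 to 4 decimal places.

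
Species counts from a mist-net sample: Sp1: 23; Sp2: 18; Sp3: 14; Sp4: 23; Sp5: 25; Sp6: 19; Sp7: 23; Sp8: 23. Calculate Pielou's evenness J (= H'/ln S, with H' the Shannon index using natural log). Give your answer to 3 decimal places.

Total N = 23+18+14+23+25+19+23+23 = 168, so the proportions are 0.1369, 0.10714, 0.08333, 0.1369, 0.14881, 0.1131, 0.1369, 0.1369 (working shown to 5 dp, full precision carried).
H' = −Σ pᵢ ln pᵢ = −((-0.27223) + (-0.23931) + (-0.20708) + (-0.27223) + (-0.28350) + (-0.24649) + (-0.27223) + (-0.27223)) = 2.06530.
With S = 8 species, ln S = 2.07944, so J = 2.06530/2.07944 = 0.99320, i.e. 0.993 to 3 decimal places.

0.993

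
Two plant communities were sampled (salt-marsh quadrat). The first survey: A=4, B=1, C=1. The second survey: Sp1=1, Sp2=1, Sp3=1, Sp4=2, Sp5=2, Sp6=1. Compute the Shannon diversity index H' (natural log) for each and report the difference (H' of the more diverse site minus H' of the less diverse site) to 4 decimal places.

The first survey: N=6, proportions 0.666667, 0.166667, 0.166667, giving H' = 0.867563 (working shown to 6 dp, full precision carried).
The second survey: N=8, proportions 0.125, 0.125, 0.125, 0.25, 0.25, 0.125, giving H' = 1.732868.
Difference = |0.867563 − 1.732868| = 0.865305, i.e. 0.8653 to 4 decimal places.

0.8653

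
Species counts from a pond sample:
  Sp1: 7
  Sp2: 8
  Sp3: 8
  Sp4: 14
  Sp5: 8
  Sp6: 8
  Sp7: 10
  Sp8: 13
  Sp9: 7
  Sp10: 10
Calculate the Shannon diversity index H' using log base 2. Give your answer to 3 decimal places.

Total N = 7+8+8+14+8+8+10+13+7+10 = 93, so the proportions are 0.07527, 0.08602, 0.08602, 0.15054, 0.08602, 0.08602, 0.10753, 0.13978, 0.07527, 0.10753 (working shown to 5 dp, full precision carried).
Each pᵢ log₂ pᵢ term: 0.07527×(-3.73180)=-0.28089, 0.08602×(-3.53916)=-0.30444, 0.08602×(-3.53916)=-0.30444, 0.15054×(-2.73180)=-0.41124, 0.08602×(-3.53916)=-0.30444, 0.08602×(-3.53916)=-0.30444, 0.10753×(-3.21723)=-0.34594, 0.13978×(-2.83872)=-0.39681, 0.07527×(-3.73180)=-0.28089, 0.10753×(-3.21723)=-0.34594.
Sum = -3.27948, so H' = 3.279.

3.279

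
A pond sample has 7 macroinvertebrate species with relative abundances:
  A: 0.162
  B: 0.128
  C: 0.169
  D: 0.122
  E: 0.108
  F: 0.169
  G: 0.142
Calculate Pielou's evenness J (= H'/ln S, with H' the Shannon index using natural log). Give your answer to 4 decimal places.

0.9934

H' = −Σ pᵢ ln pᵢ = −((-0.294866) + (-0.263133) + (-0.300458) + (-0.256656) + (-0.240367) + (-0.300458) + (-0.277174)) = 1.933111 (working shown to 6 dp, full precision carried).
With S = 7 species, ln S = 1.945910, so J = 1.933111/1.945910 = 0.993422, i.e. 0.9934 to 4 decimal places.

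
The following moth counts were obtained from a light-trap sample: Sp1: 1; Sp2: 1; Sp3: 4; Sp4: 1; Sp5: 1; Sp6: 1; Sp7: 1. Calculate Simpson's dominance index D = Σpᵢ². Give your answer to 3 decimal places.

0.220

Total N = 1+1+4+1+1+1+1 = 10, so the proportions are 0.1, 0.1, 0.4, 0.1, 0.1, 0.1, 0.1 (working shown to 5 dp, full precision carried).
D = 0.1² + 0.1² + 0.4² + 0.1² + 0.1² + 0.1² + 0.1² = 0.01000 + 0.01000 + 0.16000 + 0.01000 + 0.01000 + 0.01000 + 0.01000 = 0.22000.
To 3 decimal places, D = 0.220.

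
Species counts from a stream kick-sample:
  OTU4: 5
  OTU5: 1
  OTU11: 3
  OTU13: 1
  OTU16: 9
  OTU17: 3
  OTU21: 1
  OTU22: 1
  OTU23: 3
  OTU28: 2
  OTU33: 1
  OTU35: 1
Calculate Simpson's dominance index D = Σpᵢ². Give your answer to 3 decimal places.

Total N = 5+1+3+1+9+3+1+1+3+2+1+1 = 31, so the proportions are 0.16129, 0.03226, 0.09677, 0.03226, 0.29032, 0.09677, 0.03226, 0.03226, 0.09677, 0.06452, 0.03226, 0.03226 (working shown to 5 dp, full precision carried).
D = 0.16129² + 0.03226² + 0.09677² + 0.03226² + 0.29032² + 0.09677² + 0.03226² + 0.03226² + 0.09677² + 0.06452² + 0.03226² + 0.03226² = 0.02601 + 0.00104 + 0.00937 + 0.00104 + 0.08429 + 0.00937 + 0.00104 + 0.00104 + 0.00937 + 0.00416 + 0.00104 + 0.00104 = 0.14880.
To 3 decimal places, D = 0.149.

0.149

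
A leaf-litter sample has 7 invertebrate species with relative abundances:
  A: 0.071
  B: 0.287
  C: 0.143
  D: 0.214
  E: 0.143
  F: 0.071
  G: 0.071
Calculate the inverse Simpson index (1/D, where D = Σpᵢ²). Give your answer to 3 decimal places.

D = 0.071² + 0.287² + 0.143² + 0.214² + 0.143² + 0.071² + 0.071² = 0.0050410 + 0.0823690 + 0.0204490 + 0.0457960 + 0.0204490 + 0.0050410 + 0.0050410 = 0.1841860 (working shown to 7 dp, full precision carried).
So 1/D = 5.42929, i.e. 5.429 to 3 decimal places.

5.429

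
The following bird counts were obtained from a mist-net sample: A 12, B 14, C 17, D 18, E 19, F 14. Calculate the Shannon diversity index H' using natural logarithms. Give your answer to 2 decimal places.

1.78

Total N = 12+14+17+18+19+14 = 94, so the proportions are 0.1277, 0.1489, 0.1809, 0.1915, 0.2021, 0.1489 (working shown to 4 dp, full precision carried).
Each pᵢ ln pᵢ term: 0.1277×(-2.0584)=-0.2628, 0.1489×(-1.9042)=-0.2836, 0.1809×(-1.7101)=-0.3093, 0.1915×(-1.6529)=-0.3165, 0.2021×(-1.5989)=-0.3232, 0.1489×(-1.9042)=-0.2836.
Sum = -1.7790, so H' = 1.78.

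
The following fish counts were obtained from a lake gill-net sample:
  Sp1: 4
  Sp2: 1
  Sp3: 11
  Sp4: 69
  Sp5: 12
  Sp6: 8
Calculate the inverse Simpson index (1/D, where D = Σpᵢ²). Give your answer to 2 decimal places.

2.16

Total N = 4+1+11+69+12+8 = 105, so the proportions are 0.0381, 0.00952, 0.10476, 0.65714, 0.11429, 0.07619 (working shown to 5 dp, full precision carried).
D = 0.0381² + 0.00952² + 0.10476² + 0.65714² + 0.11429² + 0.07619² = 0.00145 + 0.00009 + 0.01098 + 0.43184 + 0.01306 + 0.00580 = 0.46322.
So 1/D = 2.1588, i.e. 2.16 to 2 decimal places.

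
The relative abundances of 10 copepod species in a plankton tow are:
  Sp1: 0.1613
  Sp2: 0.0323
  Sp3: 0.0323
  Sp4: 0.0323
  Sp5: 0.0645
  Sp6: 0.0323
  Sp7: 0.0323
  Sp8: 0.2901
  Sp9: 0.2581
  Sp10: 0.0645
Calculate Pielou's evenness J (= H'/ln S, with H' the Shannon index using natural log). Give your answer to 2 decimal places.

H' = −Σ pᵢ ln pᵢ = −((-0.2943) + (-0.1109) + (-0.1109) + (-0.1109) + (-0.1768) + (-0.1109) + (-0.1109) + (-0.3590) + (-0.3496) + (-0.1768)) = 1.9108 (working shown to 4 dp, full precision carried).
With S = 10 species, ln S = 2.3026, so J = 1.9108/2.3026 = 0.8299, i.e. 0.83 to 2 decimal places.

0.83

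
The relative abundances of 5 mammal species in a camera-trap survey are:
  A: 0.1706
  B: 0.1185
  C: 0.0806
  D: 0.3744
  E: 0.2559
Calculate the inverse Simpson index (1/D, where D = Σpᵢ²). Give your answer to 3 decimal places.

3.917

D = 0.1706² + 0.1185² + 0.0806² + 0.3744² + 0.2559² = 0.0291044 + 0.0140422 + 0.0064964 + 0.1401754 + 0.0654848 = 0.2553031 (working shown to 7 dp, full precision carried).
So 1/D = 3.91691, i.e. 3.917 to 3 decimal places.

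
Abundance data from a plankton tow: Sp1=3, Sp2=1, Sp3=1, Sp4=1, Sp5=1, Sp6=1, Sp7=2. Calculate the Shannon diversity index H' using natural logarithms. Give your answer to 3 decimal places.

Total N = 3+1+1+1+1+1+2 = 10, so the proportions are 0.3, 0.1, 0.1, 0.1, 0.1, 0.1, 0.2 (working shown to 5 dp, full precision carried).
Each pᵢ ln pᵢ term: 0.3×(-1.20397)=-0.36119, 0.1×(-2.30259)=-0.23026, 0.1×(-2.30259)=-0.23026, 0.1×(-2.30259)=-0.23026, 0.1×(-2.30259)=-0.23026, 0.1×(-2.30259)=-0.23026, 0.2×(-1.60944)=-0.32189.
Sum = -1.83437, so H' = 1.834.

1.834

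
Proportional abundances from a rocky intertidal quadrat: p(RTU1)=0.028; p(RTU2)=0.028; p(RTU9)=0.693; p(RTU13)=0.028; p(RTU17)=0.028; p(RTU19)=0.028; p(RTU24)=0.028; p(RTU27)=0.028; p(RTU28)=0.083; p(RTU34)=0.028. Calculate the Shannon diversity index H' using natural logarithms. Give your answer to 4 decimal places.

1.2616

Each pᵢ ln pᵢ term (working shown to 6 dp, full precision carried): 0.028×(-3.575551)=-0.100115, 0.028×(-3.575551)=-0.100115, 0.693×(-0.366725)=-0.254141, 0.028×(-3.575551)=-0.100115, 0.028×(-3.575551)=-0.100115, 0.028×(-3.575551)=-0.100115, 0.028×(-3.575551)=-0.100115, 0.028×(-3.575551)=-0.100115, 0.083×(-2.488915)=-0.206580, 0.028×(-3.575551)=-0.100115.
Sum = -1.261644, so H' = 1.2616.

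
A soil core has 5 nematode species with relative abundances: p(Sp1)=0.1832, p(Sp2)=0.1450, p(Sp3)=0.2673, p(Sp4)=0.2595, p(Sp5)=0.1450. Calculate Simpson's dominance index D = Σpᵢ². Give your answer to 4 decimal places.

0.2144

D = 0.1832² + 0.145² + 0.2673² + 0.2595² + 0.145² = 0.033562 + 0.021025 + 0.071449 + 0.067340 + 0.021025 = 0.214402 (working shown to 6 dp, full precision carried).
To 4 decimal places, D = 0.2144.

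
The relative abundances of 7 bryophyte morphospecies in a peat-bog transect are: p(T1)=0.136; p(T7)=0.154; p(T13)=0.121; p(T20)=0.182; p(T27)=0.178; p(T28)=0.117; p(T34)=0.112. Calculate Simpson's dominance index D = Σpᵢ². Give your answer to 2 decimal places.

0.15

D = 0.136² + 0.154² + 0.121² + 0.182² + 0.178² + 0.117² + 0.112² = 0.0185 + 0.0237 + 0.0146 + 0.0331 + 0.0317 + 0.0137 + 0.0125 = 0.1479 (working shown to 4 dp, full precision carried).
To 2 decimal places, D = 0.15.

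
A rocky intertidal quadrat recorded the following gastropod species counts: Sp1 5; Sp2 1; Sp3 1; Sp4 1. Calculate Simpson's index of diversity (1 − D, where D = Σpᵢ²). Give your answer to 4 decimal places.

Total N = 5+1+1+1 = 8, so the proportions are 0.625, 0.125, 0.125, 0.125 (working shown to 6 dp, full precision carried).
D = 0.625² + 0.125² + 0.125² + 0.125² = 0.390625 + 0.015625 + 0.015625 + 0.015625 = 0.437500.
So 1 − D = 0.562500, i.e. 0.5625 to 4 decimal places.

0.5625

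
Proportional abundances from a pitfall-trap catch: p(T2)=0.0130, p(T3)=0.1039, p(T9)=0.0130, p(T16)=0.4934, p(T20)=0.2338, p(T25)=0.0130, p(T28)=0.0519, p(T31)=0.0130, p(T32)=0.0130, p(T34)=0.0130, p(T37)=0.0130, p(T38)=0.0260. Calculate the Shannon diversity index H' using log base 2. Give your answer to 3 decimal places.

Each pᵢ log₂ pᵢ term (working shown to 5 dp, full precision carried): 0.013×(-6.26534)=-0.08145, 0.1039×(-3.26673)=-0.33941, 0.013×(-6.26534)=-0.08145, 0.4934×(-1.01917)=-0.50286, 0.2338×(-2.09665)=-0.49020, 0.013×(-6.26534)=-0.08145, 0.0519×(-4.26812)=-0.22152, 0.013×(-6.26534)=-0.08145, 0.013×(-6.26534)=-0.08145, 0.013×(-6.26534)=-0.08145, 0.013×(-6.26534)=-0.08145, 0.026×(-5.26534)=-0.13690.
Sum = -2.26103, so H' = 2.261.

2.261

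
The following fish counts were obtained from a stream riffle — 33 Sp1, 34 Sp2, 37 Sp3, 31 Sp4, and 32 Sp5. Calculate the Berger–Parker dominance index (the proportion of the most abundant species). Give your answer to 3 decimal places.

Total N = 33+34+37+31+32 = 167, so the proportions are 0.1976, 0.20359, 0.22156, 0.18563, 0.19162 (working shown to 5 dp, full precision carried).
The largest proportion is 0.22156, i.e. d = 0.222 to 3 decimal places.

0.222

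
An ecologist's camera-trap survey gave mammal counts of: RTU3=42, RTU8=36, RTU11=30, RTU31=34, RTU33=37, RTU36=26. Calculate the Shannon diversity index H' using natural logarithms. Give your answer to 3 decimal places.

Total N = 42+36+30+34+37+26 = 205, so the proportions are 0.20488, 0.17561, 0.14634, 0.16585, 0.18049, 0.12683 (working shown to 5 dp, full precision carried).
Each pᵢ ln pᵢ term: 0.20488×(-1.58534)=-0.32480, 0.17561×(-1.73949)=-0.30547, 0.14634×(-1.92181)=-0.28124, 0.16585×(-1.79665)=-0.29798, 0.18049×(-1.71209)=-0.30901, 0.12683×(-2.06491)=-0.26189.
Sum = -1.78040, so H' = 1.780.

1.780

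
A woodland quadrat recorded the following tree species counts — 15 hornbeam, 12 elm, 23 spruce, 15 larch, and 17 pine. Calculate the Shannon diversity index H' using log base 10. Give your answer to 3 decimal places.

0.689

Total N = 15+12+23+15+17 = 82, so the proportions are 0.18293, 0.14634, 0.28049, 0.18293, 0.20732 (working shown to 5 dp, full precision carried).
Each pᵢ log₁₀ pᵢ term: 0.18293×(-0.73772)=-0.13495, 0.14634×(-0.83463)=-0.12214, 0.28049×(-0.55209)=-0.15485, 0.18293×(-0.73772)=-0.13495, 0.20732×(-0.68336)=-0.14167.
Sum = -0.68857, so H' = 0.689.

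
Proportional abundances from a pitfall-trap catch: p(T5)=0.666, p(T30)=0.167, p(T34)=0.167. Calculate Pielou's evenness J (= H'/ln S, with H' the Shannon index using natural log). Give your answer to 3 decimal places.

0.791

H' = −Σ pᵢ ln pᵢ = −((-0.27071) + (-0.29889) + (-0.29889)) = 0.86849 (working shown to 5 dp, full precision carried).
With S = 3 species, ln S = 1.09861, so J = 0.86849/1.09861 = 0.79053, i.e. 0.791 to 3 decimal places.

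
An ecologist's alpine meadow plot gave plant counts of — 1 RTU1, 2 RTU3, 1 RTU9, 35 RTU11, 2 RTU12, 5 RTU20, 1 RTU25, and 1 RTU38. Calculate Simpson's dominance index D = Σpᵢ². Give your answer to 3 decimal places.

Total N = 1+2+1+35+2+5+1+1 = 48, so the proportions are 0.02083, 0.04167, 0.02083, 0.72917, 0.04167, 0.10417, 0.02083, 0.02083 (working shown to 5 dp, full precision carried).
D = 0.02083² + 0.04167² + 0.02083² + 0.72917² + 0.04167² + 0.10417² + 0.02083² + 0.02083² = 0.00043 + 0.00174 + 0.00043 + 0.53168 + 0.00174 + 0.01085 + 0.00043 + 0.00043 = 0.54774.
To 3 decimal places, D = 0.548.

0.548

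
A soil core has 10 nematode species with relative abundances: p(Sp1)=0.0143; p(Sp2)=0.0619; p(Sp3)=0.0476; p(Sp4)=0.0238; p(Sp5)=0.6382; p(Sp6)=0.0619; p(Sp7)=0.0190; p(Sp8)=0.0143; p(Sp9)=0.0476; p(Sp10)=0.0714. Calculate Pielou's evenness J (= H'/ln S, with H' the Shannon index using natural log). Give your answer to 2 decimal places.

0.61

H' = −Σ pᵢ ln pᵢ = −((-0.0607) + (-0.1722) + (-0.1449) + (-0.0890) + (-0.2866) + (-0.1722) + (-0.0753) + (-0.0607) + (-0.1449) + (-0.1885)) = 1.3951 (working shown to 4 dp, full precision carried).
With S = 10 species, ln S = 2.3026, so J = 1.3951/2.3026 = 0.6059, i.e. 0.61 to 2 decimal places.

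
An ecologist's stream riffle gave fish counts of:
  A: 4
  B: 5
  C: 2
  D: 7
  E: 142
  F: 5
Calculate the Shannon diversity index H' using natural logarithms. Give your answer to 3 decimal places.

Total N = 4+5+2+7+142+5 = 165, so the proportions are 0.02424, 0.0303, 0.01212, 0.04242, 0.86061, 0.0303 (working shown to 5 dp, full precision carried).
Each pᵢ ln pᵢ term: 0.02424×(-3.71965)=-0.09017, 0.0303×(-3.49651)=-0.10595, 0.01212×(-4.41280)=-0.05349, 0.04242×(-3.16004)=-0.13406, 0.86061×(-0.15012)=-0.12919, 0.0303×(-3.49651)=-0.10595.
Sum = -0.61883, so H' = 0.619.

0.619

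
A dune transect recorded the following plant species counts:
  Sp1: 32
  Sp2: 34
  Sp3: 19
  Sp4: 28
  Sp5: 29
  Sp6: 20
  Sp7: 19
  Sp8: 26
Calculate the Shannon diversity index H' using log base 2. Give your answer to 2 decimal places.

2.97

Total N = 32+34+19+28+29+20+19+26 = 207, so the proportions are 0.1546, 0.1643, 0.0918, 0.1353, 0.1401, 0.0966, 0.0918, 0.1256 (working shown to 4 dp, full precision carried).
Each pᵢ log₂ pᵢ term: 0.1546×(-2.6935)=-0.4164, 0.1643×(-2.6060)=-0.4280, 0.0918×(-3.4456)=-0.3163, 0.1353×(-2.8861)=-0.3904, 0.1401×(-2.8355)=-0.3972, 0.0966×(-3.3716)=-0.3258, 0.0918×(-3.4456)=-0.3163, 0.1256×(-2.9930)=-0.3759.
Sum = -2.9663, so H' = 2.97.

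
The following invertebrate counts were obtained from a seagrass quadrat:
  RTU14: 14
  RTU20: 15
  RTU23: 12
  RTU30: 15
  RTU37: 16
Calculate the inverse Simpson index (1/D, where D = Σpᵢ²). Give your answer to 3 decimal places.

Total N = 14+15+12+15+16 = 72, so the proportions are 0.1944444, 0.2083333, 0.1666667, 0.2083333, 0.2222222 (working shown to 7 dp, full precision carried).
D = 0.1944444² + 0.2083333² + 0.1666667² + 0.2083333² + 0.2222222² = 0.0378086 + 0.0434028 + 0.0277778 + 0.0434028 + 0.0493827 = 0.2017747.
So 1/D = 4.95602, i.e. 4.956 to 3 decimal places.

4.956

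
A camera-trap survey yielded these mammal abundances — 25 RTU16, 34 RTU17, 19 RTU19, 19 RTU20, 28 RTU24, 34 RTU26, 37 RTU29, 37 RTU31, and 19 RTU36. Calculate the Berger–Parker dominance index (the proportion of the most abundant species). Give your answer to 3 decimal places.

0.147

Total N = 25+34+19+19+28+34+37+37+19 = 252, so the proportions are 0.09921, 0.13492, 0.0754, 0.0754, 0.11111, 0.13492, 0.14683, 0.14683, 0.0754 (working shown to 5 dp, full precision carried).
The largest proportion is 0.14683, i.e. d = 0.147 to 3 decimal places.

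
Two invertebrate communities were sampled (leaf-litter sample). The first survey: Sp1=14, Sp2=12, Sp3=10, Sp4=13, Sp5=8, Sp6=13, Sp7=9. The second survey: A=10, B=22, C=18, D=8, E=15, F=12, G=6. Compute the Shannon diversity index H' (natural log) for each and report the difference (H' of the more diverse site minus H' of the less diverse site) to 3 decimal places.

The first survey: N=79, proportions 0.17722, 0.1519, 0.12658, 0.16456, 0.10127, 0.16456, 0.11392, giving H' = 1.92779 (working shown to 5 dp, full precision carried).
The second survey: N=91, proportions 0.10989, 0.24176, 0.1978, 0.08791, 0.16484, 0.13187, 0.06593, giving H' = 1.86381.
Difference = |1.92779 − 1.86381| = 0.06398, i.e. 0.064 to 3 decimal places.

0.064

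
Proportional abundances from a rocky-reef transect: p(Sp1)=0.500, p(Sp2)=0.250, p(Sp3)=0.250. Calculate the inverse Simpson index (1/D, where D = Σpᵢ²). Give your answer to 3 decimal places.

D = 0.5² + 0.25² + 0.25² = 0.250000 + 0.062500 + 0.062500 = 0.375000 (working shown to 6 dp, full precision carried).
So 1/D = 2.66667, i.e. 2.667 to 3 decimal places.

2.667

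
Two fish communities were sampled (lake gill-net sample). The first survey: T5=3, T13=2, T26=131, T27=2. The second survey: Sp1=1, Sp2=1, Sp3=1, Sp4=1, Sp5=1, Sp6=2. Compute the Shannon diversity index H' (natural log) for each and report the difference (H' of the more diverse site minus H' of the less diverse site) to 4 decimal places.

The first survey: N=138, proportions 0.021739, 0.014493, 0.949275, 0.014493, giving H' = 0.255375 (working shown to 6 dp, full precision carried).
The second survey: N=7, proportions 0.142857, 0.142857, 0.142857, 0.142857, 0.142857, 0.285714, giving H' = 1.747868.
Difference = |0.255375 − 1.747868| = 1.492493, i.e. 1.4925 to 4 decimal places.

1.4925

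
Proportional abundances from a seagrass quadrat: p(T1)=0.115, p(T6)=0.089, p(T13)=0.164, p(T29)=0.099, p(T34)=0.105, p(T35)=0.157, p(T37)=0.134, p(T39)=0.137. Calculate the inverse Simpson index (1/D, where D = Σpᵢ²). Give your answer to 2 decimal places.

D = 0.115² + 0.089² + 0.164² + 0.099² + 0.105² + 0.157² + 0.134² + 0.137² = 0.013225 + 0.007921 + 0.026896 + 0.009801 + 0.011025 + 0.024649 + 0.017956 + 0.018769 = 0.130242 (working shown to 6 dp, full precision carried).
So 1/D = 7.6780, i.e. 7.68 to 2 decimal places.

7.68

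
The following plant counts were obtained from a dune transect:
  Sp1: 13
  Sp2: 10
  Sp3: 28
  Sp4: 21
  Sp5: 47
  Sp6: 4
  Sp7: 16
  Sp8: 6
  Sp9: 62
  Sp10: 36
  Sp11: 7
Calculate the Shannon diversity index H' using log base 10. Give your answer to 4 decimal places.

Total N = 13+10+28+21+47+4+16+6+62+36+7 = 250, so the proportions are 0.052, 0.04, 0.112, 0.084, 0.188, 0.016, 0.064, 0.024, 0.248, 0.144, 0.028 (working shown to 6 dp, full precision carried).
Each pᵢ log₁₀ pᵢ term: 0.052×(-1.283997)=-0.066768, 0.04×(-1.397940)=-0.055918, 0.112×(-0.950782)=-0.106488, 0.084×(-1.075721)=-0.090361, 0.188×(-0.725842)=-0.136458, 0.016×(-1.795880)=-0.028734, 0.064×(-1.193820)=-0.076404, 0.024×(-1.619789)=-0.038875, 0.248×(-0.605548)=-0.150176, 0.144×(-0.841638)=-0.121196, 0.028×(-1.552842)=-0.043480.
Sum = -0.914857, so H' = 0.9149.

0.9149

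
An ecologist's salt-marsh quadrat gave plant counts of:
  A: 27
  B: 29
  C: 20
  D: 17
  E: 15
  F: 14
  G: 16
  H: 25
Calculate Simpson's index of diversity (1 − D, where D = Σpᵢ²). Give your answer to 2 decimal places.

0.87

Total N = 27+29+20+17+15+14+16+25 = 163, so the proportions are 0.1656, 0.1779, 0.1227, 0.1043, 0.092, 0.0859, 0.0982, 0.1534 (working shown to 4 dp, full precision carried).
D = 0.1656² + 0.1779² + 0.1227² + 0.1043² + 0.092² + 0.0859² + 0.0982² + 0.1534² = 0.0274 + 0.0317 + 0.0151 + 0.0109 + 0.0085 + 0.0074 + 0.0096 + 0.0235 = 0.1340.
So 1 − D = 0.8660, i.e. 0.87 to 2 decimal places.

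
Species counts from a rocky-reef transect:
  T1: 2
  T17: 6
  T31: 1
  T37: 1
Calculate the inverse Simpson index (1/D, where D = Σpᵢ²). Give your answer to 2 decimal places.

2.38

Total N = 2+6+1+1 = 10, so the proportions are 0.2, 0.6, 0.1, 0.1 (working shown to 5 dp, full precision carried).
D = 0.2² + 0.6² + 0.1² + 0.1² = 0.04000 + 0.36000 + 0.01000 + 0.01000 = 0.42000.
So 1/D = 2.3810, i.e. 2.38 to 2 decimal places.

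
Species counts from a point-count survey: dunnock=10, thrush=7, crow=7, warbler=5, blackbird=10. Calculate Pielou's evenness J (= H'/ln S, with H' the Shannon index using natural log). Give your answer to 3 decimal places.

0.980

Total N = 10+7+7+5+10 = 39, so the proportions are 0.25641, 0.17949, 0.17949, 0.12821, 0.25641 (working shown to 5 dp, full precision carried).
H' = −Σ pᵢ ln pᵢ = −((-0.34897) + (-0.30830) + (-0.30830) + (-0.26335) + (-0.34897)) = 1.57788.
With S = 5 species, ln S = 1.60944, so J = 1.57788/1.60944 = 0.98039, i.e. 0.980 to 3 decimal places.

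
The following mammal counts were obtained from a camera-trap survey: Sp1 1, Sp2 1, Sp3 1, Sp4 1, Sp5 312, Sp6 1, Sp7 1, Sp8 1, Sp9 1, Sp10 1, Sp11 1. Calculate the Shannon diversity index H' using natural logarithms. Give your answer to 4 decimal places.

0.2099

Total N = 1+1+1+1+312+1+1+1+1+1+1 = 322, so the proportions are 0.003106, 0.003106, 0.003106, 0.003106, 0.968944, 0.003106, 0.003106, 0.003106, 0.003106, 0.003106, 0.003106 (working shown to 6 dp, full precision carried).
Each pᵢ ln pᵢ term: 0.003106×(-5.774552)=-0.017933, 0.003106×(-5.774552)=-0.017933, 0.003106×(-5.774552)=-0.017933, 0.003106×(-5.774552)=-0.017933, 0.968944×(-0.031548)=-0.030569, 0.003106×(-5.774552)=-0.017933, 0.003106×(-5.774552)=-0.017933, 0.003106×(-5.774552)=-0.017933, 0.003106×(-5.774552)=-0.017933, 0.003106×(-5.774552)=-0.017933, 0.003106×(-5.774552)=-0.017933.
Sum = -0.209902, so H' = 0.2099.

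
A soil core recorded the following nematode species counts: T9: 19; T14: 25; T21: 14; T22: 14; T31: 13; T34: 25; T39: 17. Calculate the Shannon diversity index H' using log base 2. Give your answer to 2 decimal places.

Total N = 19+25+14+14+13+25+17 = 127, so the proportions are 0.1496, 0.1969, 0.1102, 0.1102, 0.1024, 0.1969, 0.1339 (working shown to 4 dp, full precision carried).
Each pᵢ log₂ pᵢ term: 0.1496×(-2.7408)=-0.4100, 0.1969×(-2.3448)=-0.4616, 0.1102×(-3.1813)=-0.3507, 0.1102×(-3.1813)=-0.3507, 0.1024×(-3.2882)=-0.3366, 0.1969×(-2.3448)=-0.4616, 0.1339×(-2.9012)=-0.3884.
Sum = -2.7595, so H' = 2.76.

2.76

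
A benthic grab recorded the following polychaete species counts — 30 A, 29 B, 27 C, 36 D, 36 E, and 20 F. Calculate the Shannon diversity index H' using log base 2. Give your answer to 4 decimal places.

2.5592

Total N = 30+29+27+36+36+20 = 178, so the proportions are 0.168539, 0.162921, 0.151685, 0.202247, 0.202247, 0.11236 (working shown to 6 dp, full precision carried).
Each pᵢ log₂ pᵢ term: 0.168539×(-2.568843)=-0.432951, 0.162921×(-2.617752)=-0.426488, 0.151685×(-2.720846)=-0.412713, 0.202247×(-2.305808)=-0.466343, 0.202247×(-2.305808)=-0.466343, 0.11236×(-3.153805)=-0.354360.
Sum = -2.559198, so H' = 2.5592.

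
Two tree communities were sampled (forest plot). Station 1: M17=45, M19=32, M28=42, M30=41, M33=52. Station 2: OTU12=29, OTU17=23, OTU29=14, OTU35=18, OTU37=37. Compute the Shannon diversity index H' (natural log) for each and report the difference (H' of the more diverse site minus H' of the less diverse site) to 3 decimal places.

Station 1: N=212, proportions 0.212264, 0.150943, 0.198113, 0.193396, 0.245283, giving H' = 1.597593 (working shown to 6 dp, full precision carried).
Station 2: N=121, proportions 0.239669, 0.190083, 0.115702, 0.14876, 0.305785, giving H' = 1.553267.
Difference = |1.597593 − 1.553267| = 0.044326, i.e. 0.044 to 3 decimal places.

0.044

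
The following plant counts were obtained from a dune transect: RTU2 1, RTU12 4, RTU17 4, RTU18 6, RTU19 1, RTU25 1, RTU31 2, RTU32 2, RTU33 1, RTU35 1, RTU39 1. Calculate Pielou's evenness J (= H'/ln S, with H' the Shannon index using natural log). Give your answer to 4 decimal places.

Total N = 1+4+4+6+1+1+2+2+1+1+1 = 24, so the proportions are 0.041667, 0.166667, 0.166667, 0.25, 0.041667, 0.041667, 0.083333, 0.083333, 0.041667, 0.041667, 0.041667 (working shown to 6 dp, full precision carried).
H' = −Σ pᵢ ln pᵢ = −((-0.132419) + (-0.298627) + (-0.298627) + (-0.346574) + (-0.132419) + (-0.132419) + (-0.207076) + (-0.207076) + (-0.132419) + (-0.132419) + (-0.132419)) = 2.152491.
With S = 11 species, ln S = 2.397895, so J = 2.152491/2.397895 = 0.897659, i.e. 0.8977 to 4 decimal places.

0.8977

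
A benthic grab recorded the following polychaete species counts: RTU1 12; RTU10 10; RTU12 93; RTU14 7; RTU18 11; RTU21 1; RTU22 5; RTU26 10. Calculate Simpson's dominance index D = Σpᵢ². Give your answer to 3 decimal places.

0.414

Total N = 12+10+93+7+11+1+5+10 = 149, so the proportions are 0.08054, 0.06711, 0.62416, 0.04698, 0.07383, 0.00671, 0.03356, 0.06711 (working shown to 5 dp, full precision carried).
D = 0.08054² + 0.06711² + 0.62416² + 0.04698² + 0.07383² + 0.00671² + 0.03356² + 0.06711² = 0.00649 + 0.00450 + 0.38958 + 0.00221 + 0.00545 + 0.00005 + 0.00113 + 0.00450 = 0.41390.
To 3 decimal places, D = 0.414.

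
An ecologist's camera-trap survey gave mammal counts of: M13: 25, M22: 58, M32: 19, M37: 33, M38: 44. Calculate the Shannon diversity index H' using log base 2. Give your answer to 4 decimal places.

Total N = 25+58+19+33+44 = 179, so the proportions are 0.139665, 0.324022, 0.106145, 0.184358, 0.24581 (working shown to 6 dp, full precision carried).
Each pᵢ log₂ pᵢ term: 0.139665×(-2.839960)=-0.396642, 0.324022×(-1.625835)=-0.526807, 0.106145×(-3.235888)=-0.343474, 0.184358×(-2.439422)=-0.449726, 0.24581×(-2.024384)=-0.497614.
Sum = -2.214263, so H' = 2.2143.

2.2143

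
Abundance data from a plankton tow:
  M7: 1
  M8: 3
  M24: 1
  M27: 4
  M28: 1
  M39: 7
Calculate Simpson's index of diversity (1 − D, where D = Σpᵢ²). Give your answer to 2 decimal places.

0.73

Total N = 1+3+1+4+1+7 = 17, so the proportions are 0.0588, 0.1765, 0.0588, 0.2353, 0.0588, 0.4118 (working shown to 4 dp, full precision carried).
D = 0.0588² + 0.1765² + 0.0588² + 0.2353² + 0.0588² + 0.4118² = 0.0035 + 0.0311 + 0.0035 + 0.0554 + 0.0035 + 0.1696 = 0.2664.
So 1 − D = 0.7336, i.e. 0.73 to 2 decimal places.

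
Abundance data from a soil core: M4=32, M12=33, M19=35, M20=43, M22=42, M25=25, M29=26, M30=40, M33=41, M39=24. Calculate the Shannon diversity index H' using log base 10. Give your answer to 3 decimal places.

Total N = 32+33+35+43+42+25+26+40+41+24 = 341, so the proportions are 0.09384, 0.09677, 0.10264, 0.1261, 0.12317, 0.07331, 0.07625, 0.1173, 0.12023, 0.07038 (working shown to 5 dp, full precision carried).
Each pᵢ log₁₀ pᵢ term: 0.09384×(-1.02760)=-0.09643, 0.09677×(-1.01424)=-0.09815, 0.10264×(-0.98869)=-0.10148, 0.1261×(-0.89929)=-0.11340, 0.12317×(-0.90951)=-0.11202, 0.07331×(-1.13481)=-0.08320, 0.07625×(-1.11778)=-0.08523, 0.1173×(-0.93069)=-0.10917, 0.12023×(-0.91997)=-0.11061, 0.07038×(-1.15254)=-0.08112.
Sum = -0.99081, so H' = 0.991.

0.991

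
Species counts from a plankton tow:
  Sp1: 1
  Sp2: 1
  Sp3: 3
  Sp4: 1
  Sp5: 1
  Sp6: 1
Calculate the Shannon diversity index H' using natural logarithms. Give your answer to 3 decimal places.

1.667

Total N = 1+1+3+1+1+1 = 8, so the proportions are 0.125, 0.125, 0.375, 0.125, 0.125, 0.125 (working shown to 5 dp, full precision carried).
Each pᵢ ln pᵢ term: 0.125×(-2.07944)=-0.25993, 0.125×(-2.07944)=-0.25993, 0.375×(-0.98083)=-0.36781, 0.125×(-2.07944)=-0.25993, 0.125×(-2.07944)=-0.25993, 0.125×(-2.07944)=-0.25993.
Sum = -1.66746, so H' = 1.667.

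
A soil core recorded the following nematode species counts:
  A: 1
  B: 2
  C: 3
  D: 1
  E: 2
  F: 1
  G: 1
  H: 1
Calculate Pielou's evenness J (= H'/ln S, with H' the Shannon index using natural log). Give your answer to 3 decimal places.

Total N = 1+2+3+1+2+1+1+1 = 12, so the proportions are 0.08333, 0.16667, 0.25, 0.08333, 0.16667, 0.08333, 0.08333, 0.08333 (working shown to 5 dp, full precision carried).
H' = −Σ pᵢ ln pᵢ = −((-0.20708) + (-0.29863) + (-0.34657) + (-0.20708) + (-0.29863) + (-0.20708) + (-0.20708) + (-0.20708)) = 1.97920.
With S = 8 species, ln S = 2.07944, so J = 1.97920/2.07944 = 0.95180, i.e. 0.952 to 3 decimal places.

0.952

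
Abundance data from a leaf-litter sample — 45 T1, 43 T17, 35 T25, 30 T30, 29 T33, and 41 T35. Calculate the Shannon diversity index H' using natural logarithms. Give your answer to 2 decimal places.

1.78

Total N = 45+43+35+30+29+41 = 223, so the proportions are 0.2018, 0.1928, 0.157, 0.1345, 0.13, 0.1839 (working shown to 4 dp, full precision carried).
Each pᵢ ln pᵢ term: 0.2018×(-1.6005)=-0.3230, 0.1928×(-1.6460)=-0.3174, 0.157×(-1.8518)=-0.2906, 0.1345×(-2.0060)=-0.2699, 0.13×(-2.0399)=-0.2653, 0.1839×(-1.6936)=-0.3114.
Sum = -1.7775, so H' = 1.78.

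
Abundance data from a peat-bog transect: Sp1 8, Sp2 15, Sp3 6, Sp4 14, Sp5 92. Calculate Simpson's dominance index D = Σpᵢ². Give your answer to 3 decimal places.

0.493

Total N = 8+15+6+14+92 = 135, so the proportions are 0.05926, 0.11111, 0.04444, 0.1037, 0.68148 (working shown to 5 dp, full precision carried).
D = 0.05926² + 0.11111² + 0.04444² + 0.1037² + 0.68148² = 0.00351 + 0.01235 + 0.00198 + 0.01075 + 0.46442 = 0.49300.
To 3 decimal places, D = 0.493.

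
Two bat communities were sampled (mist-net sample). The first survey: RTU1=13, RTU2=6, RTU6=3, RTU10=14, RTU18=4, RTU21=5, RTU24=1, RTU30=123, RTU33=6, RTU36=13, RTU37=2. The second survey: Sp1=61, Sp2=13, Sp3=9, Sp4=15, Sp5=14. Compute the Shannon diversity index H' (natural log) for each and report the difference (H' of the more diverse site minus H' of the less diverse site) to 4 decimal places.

0.0643

The first survey: N=190, proportions 0.0684211, 0.0315789, 0.0157895, 0.0736842, 0.0210526, 0.0263158, 0.0052632, 0.6473684, 0.0315789, 0.0684211, 0.0105263, giving H' = 1.3769726 (working shown to 7 dp, full precision carried).
The second survey: N=112, proportions 0.5446429, 0.1160714, 0.0803571, 0.1339286, 0.125, giving H' = 1.3126933.
Difference = |1.3769726 − 1.3126933| = 0.0642793, i.e. 0.0643 to 4 decimal places.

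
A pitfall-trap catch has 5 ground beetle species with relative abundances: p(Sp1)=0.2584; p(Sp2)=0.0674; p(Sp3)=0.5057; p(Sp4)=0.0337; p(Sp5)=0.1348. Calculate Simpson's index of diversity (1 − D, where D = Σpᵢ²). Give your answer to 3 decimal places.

0.654

D = 0.2584² + 0.0674² + 0.5057² + 0.0337² + 0.1348² = 0.06677 + 0.00454 + 0.25573 + 0.00114 + 0.01817 = 0.34635 (working shown to 5 dp, full precision carried).
So 1 − D = 0.65365, i.e. 0.654 to 3 decimal places.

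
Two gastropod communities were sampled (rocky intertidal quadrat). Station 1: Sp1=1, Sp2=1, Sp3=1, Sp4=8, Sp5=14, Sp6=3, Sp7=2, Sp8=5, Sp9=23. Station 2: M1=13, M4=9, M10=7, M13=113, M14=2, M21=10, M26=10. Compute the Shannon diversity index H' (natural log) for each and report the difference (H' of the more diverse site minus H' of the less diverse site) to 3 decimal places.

0.527

Station 1: N=58, proportions 0.01724, 0.01724, 0.01724, 0.13793, 0.24138, 0.05172, 0.03448, 0.08621, 0.39655, giving H' = 1.67375 (working shown to 5 dp, full precision carried).
Station 2: N=164, proportions 0.07927, 0.05488, 0.04268, 0.68902, 0.0122, 0.06098, 0.06098, giving H' = 1.14637.
Difference = |1.67375 − 1.14637| = 0.52738, i.e. 0.527 to 3 decimal places.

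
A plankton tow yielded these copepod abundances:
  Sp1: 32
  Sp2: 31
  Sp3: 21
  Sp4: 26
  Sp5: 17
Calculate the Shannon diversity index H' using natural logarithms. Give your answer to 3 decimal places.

Total N = 32+31+21+26+17 = 127, so the proportions are 0.25197, 0.24409, 0.16535, 0.20472, 0.13386 (working shown to 5 dp, full precision carried).
Each pᵢ ln pᵢ term: 0.25197×(-1.37845)=-0.34733, 0.24409×(-1.41020)=-0.34422, 0.16535×(-1.79966)=-0.29758, 0.20472×(-1.58609)=-0.32471, 0.13386×(-2.01097)=-0.26919.
Sum = -1.58303, so H' = 1.583.

1.583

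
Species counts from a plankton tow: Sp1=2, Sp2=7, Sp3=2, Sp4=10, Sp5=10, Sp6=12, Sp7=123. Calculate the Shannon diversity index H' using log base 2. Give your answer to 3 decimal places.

1.429

Total N = 2+7+2+10+10+12+123 = 166, so the proportions are 0.01205, 0.04217, 0.01205, 0.06024, 0.06024, 0.07229, 0.74096 (working shown to 5 dp, full precision carried).
Each pᵢ log₂ pᵢ term: 0.01205×(-6.37504)=-0.07681, 0.04217×(-4.56768)=-0.19261, 0.01205×(-6.37504)=-0.07681, 0.06024×(-4.05311)=-0.24416, 0.06024×(-4.05311)=-0.24416, 0.07229×(-3.79008)=-0.27398, 0.74096×(-0.43252)=-0.32049.
Sum = -1.42902, so H' = 1.429.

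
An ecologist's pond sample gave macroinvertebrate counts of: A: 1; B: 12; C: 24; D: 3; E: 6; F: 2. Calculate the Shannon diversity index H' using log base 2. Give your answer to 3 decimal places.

Total N = 1+12+24+3+6+2 = 48, so the proportions are 0.02083, 0.25, 0.5, 0.0625, 0.125, 0.04167 (working shown to 5 dp, full precision carried).
Each pᵢ log₂ pᵢ term: 0.02083×(-5.58496)=-0.11635, 0.25×(-2.00000)=-0.50000, 0.5×(-1.00000)=-0.50000, 0.0625×(-4.00000)=-0.25000, 0.125×(-3.00000)=-0.37500, 0.04167×(-4.58496)=-0.19104.
Sum = -1.93239, so H' = 1.932.

1.932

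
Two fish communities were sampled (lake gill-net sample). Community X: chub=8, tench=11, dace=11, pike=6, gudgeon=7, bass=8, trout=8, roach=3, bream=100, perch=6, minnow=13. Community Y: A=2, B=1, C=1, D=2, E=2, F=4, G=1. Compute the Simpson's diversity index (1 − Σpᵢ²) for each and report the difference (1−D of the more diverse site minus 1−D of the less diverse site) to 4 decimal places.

0.1442

Community X: N=181, proportions 0.044199, 0.060773, 0.060773, 0.033149, 0.038674, 0.044199, 0.044199, 0.016575, 0.552486, 0.033149, 0.071823, giving 1−D = 0.672385 (working shown to 6 dp, full precision carried).
Community Y: N=13, proportions 0.153846, 0.076923, 0.076923, 0.153846, 0.153846, 0.307692, 0.076923, giving 1−D = 0.816568.
Difference = |0.672385 − 0.816568| = 0.144183, i.e. 0.1442 to 4 decimal places.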